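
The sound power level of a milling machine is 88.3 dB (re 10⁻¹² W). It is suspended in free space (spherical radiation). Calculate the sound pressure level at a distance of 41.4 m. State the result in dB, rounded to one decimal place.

The power spreads over a sphere of area 4π·r², so L_p = L_w − 10·log₁₀(4π·r²).
4π·r² = 2.154e+04 m², 10·log₁₀ of that is 43.332 dB.
L_p = 88.3 − 43.332 = 44.97 dB.

45.0 dB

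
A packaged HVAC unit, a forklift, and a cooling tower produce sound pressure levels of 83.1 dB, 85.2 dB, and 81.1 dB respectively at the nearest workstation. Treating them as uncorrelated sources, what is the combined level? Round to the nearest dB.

For uncorrelated sources the intensities add, so convert each level to linear form, sum, and take 10·log₁₀ of the total.
Σ 10^(L/10) = 10^(83.1/10) + 10^(85.2/10) + 10^(81.1/10) = 6.641e+08.
L_total = 10·log₁₀(6.641e+08) = 88.22 dB.

88 dB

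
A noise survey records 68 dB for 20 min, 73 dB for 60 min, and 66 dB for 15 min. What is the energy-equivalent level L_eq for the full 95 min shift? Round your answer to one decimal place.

Weight each interval's intensity by its duration and average over T = 95 min:
Σ tᵢ·10^(Lᵢ/10) = 20·10^(68/10) + 60·10^(73/10) + 15·10^(66/10) = 1.383e+09.
L_eq = 10·log₁₀(1.383e+09/95) = 71.63 dB.

71.6 dB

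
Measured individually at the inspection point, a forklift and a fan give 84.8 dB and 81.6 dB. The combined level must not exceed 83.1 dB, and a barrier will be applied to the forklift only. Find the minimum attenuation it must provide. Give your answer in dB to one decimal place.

7.0 dB

Fixed contribution from the other source: Σ 10^(L/10) = 10^(81.6/10) = 1.445e+08 (81.60 dB).
To meet 83.1 dB overall, the treated forklift may contribute at most 10^(83.1/10) − 1.445e+08 = 5.963e+07, i.e. 77.75 dB.
So the forklift must be reduced from 84.8 to 77.75 dB: IL = 7.05 dB.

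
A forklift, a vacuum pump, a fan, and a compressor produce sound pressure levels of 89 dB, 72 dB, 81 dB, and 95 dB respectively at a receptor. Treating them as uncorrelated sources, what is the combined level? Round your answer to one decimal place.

96.1 dB

Incoherent sources combine by intensity addition: L_total = 10·log₁₀(Σ 10^(L_i/10)).
Σ 10^(L/10) = 10^(89/10) + 10^(72/10) + 10^(81/10) + 10^(95/10) = 4.098e+09.
L_total = 10·log₁₀(4.098e+09) = 96.13 dB.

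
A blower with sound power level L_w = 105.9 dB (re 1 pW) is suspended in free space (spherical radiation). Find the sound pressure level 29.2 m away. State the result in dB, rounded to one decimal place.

65.6 dB

L_p = L_w − 10·log₁₀(4π·r²) with r = 29.2 m.
4π·r² = 1.071e+04 m², 10·log₁₀ of that is 40.300 dB.
L_p = 105.9 − 40.300 = 65.60 dB.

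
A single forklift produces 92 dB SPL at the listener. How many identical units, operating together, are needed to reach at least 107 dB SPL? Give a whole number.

N identical sources give L₁ + 10·log₁₀ N, so require 10·log₁₀ N ≥ 107 − 92 = 15.0 dB.
N ≥ 10^(15.0/10) = 31.623, so N = 32.

32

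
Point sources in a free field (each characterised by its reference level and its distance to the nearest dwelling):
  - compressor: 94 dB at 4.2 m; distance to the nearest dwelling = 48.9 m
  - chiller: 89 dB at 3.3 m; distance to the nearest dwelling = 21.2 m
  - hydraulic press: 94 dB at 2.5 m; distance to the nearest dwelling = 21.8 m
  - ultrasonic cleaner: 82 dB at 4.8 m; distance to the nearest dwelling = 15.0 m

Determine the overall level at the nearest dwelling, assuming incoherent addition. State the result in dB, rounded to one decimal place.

Propagate each source to the receiver with L = L_ref − 20·log₁₀(r/r_ref), then add intensities.
compressor: 94 − 20·log₁₀(48.9/4.2) = 94 − 21.32 = 72.68 dB.
chiller: 89 − 20·log₁₀(21.2/3.3) = 89 − 16.16 = 72.84 dB.
hydraulic press: 94 − 20·log₁₀(21.8/2.5) = 94 − 18.81 = 75.19 dB.
ultrasonic cleaner: 82 − 20·log₁₀(15.0/4.8) = 82 − 9.90 = 72.10 dB.
Σ 10^(L/10) = 8.704e+07 → L_total = 10·log₁₀(8.704e+07) = 79.40 dB.

79.4 dB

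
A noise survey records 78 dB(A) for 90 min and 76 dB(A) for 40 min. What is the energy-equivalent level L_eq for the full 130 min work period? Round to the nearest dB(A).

Weight each interval's intensity by its duration and average over T = 130 min:
Σ tᵢ·10^(Lᵢ/10) = 90·10^(78/10) + 40·10^(76/10) = 7.271e+09.
L_eq = 10·log₁₀(7.271e+09/130) = 77.48 dB(A).

77 dB(A)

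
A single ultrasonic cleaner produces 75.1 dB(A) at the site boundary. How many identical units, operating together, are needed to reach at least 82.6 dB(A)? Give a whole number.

Need L₁ + 10·log₁₀ N ≥ 82.6, i.e. log₁₀ N ≥ 0.75.
N ≥ 10^(7.5/10) = 5.623, so N = 6.

6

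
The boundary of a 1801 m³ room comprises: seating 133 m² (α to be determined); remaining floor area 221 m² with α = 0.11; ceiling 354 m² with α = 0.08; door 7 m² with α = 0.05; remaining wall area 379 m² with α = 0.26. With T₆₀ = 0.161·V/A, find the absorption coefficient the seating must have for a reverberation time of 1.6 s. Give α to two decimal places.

0.22

A = 0.161·V/T₆₀ = 0.161·1801/1.6 = 181.23 m² sabins.
Absorption from the other surfaces = 221·0.11 + 354·0.08 + 7·0.05 + 379·0.26 = 151.52 m², so the seating must supply 29.71 m² over 133 m².
α = 29.71/133 = 0.223.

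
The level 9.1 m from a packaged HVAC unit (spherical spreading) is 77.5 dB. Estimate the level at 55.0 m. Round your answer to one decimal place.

61.9 dB

For a point source, L₂ = L₁ − 20·log₁₀(r₂/r₁).
L₂ = 77.5 − 20·log₁₀(55.0/9.1) = 77.5 − 15.626 = 61.87 dB.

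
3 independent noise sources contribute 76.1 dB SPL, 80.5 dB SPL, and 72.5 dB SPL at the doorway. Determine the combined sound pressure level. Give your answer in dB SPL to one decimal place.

Incoherent sources combine by intensity addition: L_total = 10·log₁₀(Σ 10^(L_i/10)).
Σ 10^(L/10) = 10^(76.1/10) + 10^(80.5/10) + 10^(72.5/10) = 1.707e+08.
L_total = 10·log₁₀(1.707e+08) = 82.32 dB SPL.

82.3 dB SPL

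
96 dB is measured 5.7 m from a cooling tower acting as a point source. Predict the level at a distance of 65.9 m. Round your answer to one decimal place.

74.7 dB

Spherical spreading from a point source gives a 20·log₁₀(r₂/r₁) drop.
L₂ = 96 − 20·log₁₀(65.9/5.7) = 96 − 21.260 = 74.74 dB.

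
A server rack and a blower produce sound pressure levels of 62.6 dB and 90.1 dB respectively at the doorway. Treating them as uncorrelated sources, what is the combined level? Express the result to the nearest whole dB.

For uncorrelated sources the intensities add, so convert each level to linear form, sum, and take 10·log₁₀ of the total.
Σ 10^(L/10) = 10^(62.6/10) + 10^(90.1/10) = 1.025e+09.
L_total = 10·log₁₀(1.025e+09) = 90.11 dB.

90 dB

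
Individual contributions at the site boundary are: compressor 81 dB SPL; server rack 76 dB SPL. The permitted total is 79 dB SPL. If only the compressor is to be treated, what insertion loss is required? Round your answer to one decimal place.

5.0 dB

Fixed contribution from the other source: Σ 10^(L/10) = 10^(76/10) = 3.981e+07 (76.00 dB SPL).
The limit corresponds to 10^(79/10) = 7.943e+07; subtracting the fixed part leaves 3.962e+07 for the compressor, i.e. 75.98 dB SPL.
So the compressor must be reduced from 81 to 75.98 dB SPL: IL = 5.02 dB.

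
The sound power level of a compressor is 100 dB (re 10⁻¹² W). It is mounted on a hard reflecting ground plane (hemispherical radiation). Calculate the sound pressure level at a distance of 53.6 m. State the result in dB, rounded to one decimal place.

The power spreads over a hemisphere of area 2π·r², so L_p = L_w − 10·log₁₀(2π·r²).
2π·r² = 1.805e+04 m², 10·log₁₀ of that is 42.565 dB.
L_p = 100 − 42.565 = 57.43 dB.

57.4 dB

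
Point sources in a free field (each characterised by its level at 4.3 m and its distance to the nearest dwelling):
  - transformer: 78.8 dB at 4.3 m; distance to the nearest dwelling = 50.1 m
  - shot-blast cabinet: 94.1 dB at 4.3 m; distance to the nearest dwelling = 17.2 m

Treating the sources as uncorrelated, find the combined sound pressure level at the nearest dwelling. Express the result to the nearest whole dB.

82 dB

Propagate each source to the receiver with L = L_ref − 20·log₁₀(r/r_ref), then add intensities.
transformer: 78.8 − 20·log₁₀(50.1/4.3) = 78.8 − 21.33 = 57.47 dB.
shot-blast cabinet: 94.1 − 20·log₁₀(17.2/4.3) = 94.1 − 12.04 = 82.06 dB.
Σ 10^(L/10) = 1.612e+08 → L_total = 10·log₁₀(1.612e+08) = 82.07 dB.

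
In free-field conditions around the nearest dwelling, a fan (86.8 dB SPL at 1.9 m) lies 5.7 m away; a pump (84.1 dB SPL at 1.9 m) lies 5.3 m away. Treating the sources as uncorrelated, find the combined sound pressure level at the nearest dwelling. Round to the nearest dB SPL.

Propagate each source to the receiver with L = L_ref − 20·log₁₀(r/r_ref), then add intensities.
fan: 86.8 − 20·log₁₀(5.7/1.9) = 86.8 − 9.54 = 77.26 dB SPL.
pump: 84.1 − 20·log₁₀(5.3/1.9) = 84.1 − 8.91 = 75.19 dB SPL.
Σ 10^(L/10) = 8.621e+07 → L_total = 10·log₁₀(8.621e+07) = 79.36 dB SPL.

79 dB SPL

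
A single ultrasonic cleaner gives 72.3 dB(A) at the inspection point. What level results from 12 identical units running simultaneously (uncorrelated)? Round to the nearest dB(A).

With 12 equal, uncorrelated contributions the intensity is 12× that of one unit, giving a rise of 10·log₁₀ 12.
L_total = 72.3 + 10·log₁₀(12) = 72.3 + 10.792 = 83.09 dB(A).

83 dB(A)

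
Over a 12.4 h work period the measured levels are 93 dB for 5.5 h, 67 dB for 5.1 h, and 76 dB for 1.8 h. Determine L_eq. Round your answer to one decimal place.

The energy average is taken in the linear domain: L_eq = 10·log₁₀[(Σ tᵢ·10^(Lᵢ/10))/T], T = 12.4 h.
Σ tᵢ·10^(Lᵢ/10) = 5.5·10^(93/10) + 5.1·10^(67/10) + 1.8·10^(76/10) = 1.107e+10.
L_eq = 10·log₁₀(1.107e+10/12.4) = 89.51 dB.

89.5 dB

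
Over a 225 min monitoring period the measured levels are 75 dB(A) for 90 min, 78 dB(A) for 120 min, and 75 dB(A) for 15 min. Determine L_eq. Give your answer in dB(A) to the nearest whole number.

L_eq = 10·log₁₀[(1/T)·Σ tᵢ·10^(Lᵢ/10)] with T = 225 min.
Σ tᵢ·10^(Lᵢ/10) = 90·10^(75/10) + 120·10^(78/10) + 15·10^(75/10) = 1.089e+10.
L_eq = 10·log₁₀(1.089e+10/225) = 76.85 dB(A).

77 dB(A)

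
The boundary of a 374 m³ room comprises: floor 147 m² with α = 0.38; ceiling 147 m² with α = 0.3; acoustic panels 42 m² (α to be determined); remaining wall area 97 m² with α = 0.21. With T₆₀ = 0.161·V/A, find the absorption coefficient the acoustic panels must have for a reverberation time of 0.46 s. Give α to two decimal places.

Required total absorption A = 0.161·374/0.46 = 130.90 m².
Absorption from the other surfaces = 147·0.38 + 147·0.3 + 97·0.21 = 120.33 m², so the acoustic panels must supply 10.57 m² over 42 m².
α = 10.57/42 = 0.252.

0.25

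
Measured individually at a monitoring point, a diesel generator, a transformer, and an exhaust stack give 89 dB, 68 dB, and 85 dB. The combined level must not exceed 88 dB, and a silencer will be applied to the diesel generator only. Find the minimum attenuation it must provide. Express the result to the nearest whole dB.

The untreated sources together contribute 10^(68/10) + 10^(85/10) = 3.225e+08, i.e. 85.09 dB.
The limit corresponds to 10^(88/10) = 6.310e+08; subtracting the fixed part leaves 3.084e+08 for the diesel generator, i.e. 84.89 dB.
Required insertion loss = 89 − 84.89 = 4.11 dB.

4 dB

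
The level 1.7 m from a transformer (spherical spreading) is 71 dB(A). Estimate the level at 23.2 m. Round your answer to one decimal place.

48.3 dB(A)

Spherical spreading from a point source gives a 20·log₁₀(r₂/r₁) drop.
L₂ = 71 − 20·log₁₀(23.2/1.7) = 71 − 22.701 = 48.30 dB(A).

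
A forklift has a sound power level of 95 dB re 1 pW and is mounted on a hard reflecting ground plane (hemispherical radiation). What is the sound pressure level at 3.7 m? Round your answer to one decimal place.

Free-field hemispherical radiation: L_p = L_w − 10·log₁₀(2π·r²), r = 3.7 m.
2π·r² = 86.02 m², 10·log₁₀ of that is 19.346 dB.
L_p = 95 − 19.346 = 75.65 dB.

75.7 dB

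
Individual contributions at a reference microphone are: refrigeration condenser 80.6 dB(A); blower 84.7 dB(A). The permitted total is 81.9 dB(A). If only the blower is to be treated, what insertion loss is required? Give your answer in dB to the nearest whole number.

9 dB

The untreated sources together contribute 10^(80.6/10) = 1.148e+08, i.e. 80.60 dB(A).
To meet 81.9 dB(A) overall, the treated blower may contribute at most 10^(81.9/10) − 1.148e+08 = 4.007e+07, i.e. 76.03 dB(A).
So the blower must be reduced from 84.7 to 76.03 dB(A): IL = 8.67 dB.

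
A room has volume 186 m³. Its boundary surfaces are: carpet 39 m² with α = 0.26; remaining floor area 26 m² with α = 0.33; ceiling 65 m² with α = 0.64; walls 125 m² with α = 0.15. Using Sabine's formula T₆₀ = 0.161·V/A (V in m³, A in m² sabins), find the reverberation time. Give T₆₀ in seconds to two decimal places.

0.38 s

Summing Sᵢαᵢ: 39·0.26 + 26·0.33 + 65·0.64 + 125·0.15 = 79.07 m².
T₆₀ = 0.161·V/A = 0.161·186/79.07 = 0.379 s.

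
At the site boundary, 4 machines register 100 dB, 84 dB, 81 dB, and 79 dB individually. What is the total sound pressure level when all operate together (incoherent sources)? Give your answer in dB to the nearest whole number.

For uncorrelated sources the intensities add, so convert each level to linear form, sum, and take 10·log₁₀ of the total.
Σ 10^(L/10) = 10^(100/10) + 10^(84/10) + 10^(81/10) + 10^(79/10) = 1.046e+10.
L_total = 10·log₁₀(1.046e+10) = 100.19 dB.

100 dB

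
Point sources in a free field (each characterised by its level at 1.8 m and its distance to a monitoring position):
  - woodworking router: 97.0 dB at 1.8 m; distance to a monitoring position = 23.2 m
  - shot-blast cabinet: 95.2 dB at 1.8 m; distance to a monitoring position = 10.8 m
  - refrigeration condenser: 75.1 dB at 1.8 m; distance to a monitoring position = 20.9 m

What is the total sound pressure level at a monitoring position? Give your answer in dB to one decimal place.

80.9 dB

Apply inverse-square spreading to bring every level to the receiver, then sum 10^(L/10).
woodworking router: 97.0 − 20·log₁₀(23.2/1.8) = 97.0 − 22.20 = 74.80 dB.
shot-blast cabinet: 95.2 − 20·log₁₀(10.8/1.8) = 95.2 − 15.56 = 79.64 dB.
refrigeration condenser: 75.1 − 20·log₁₀(20.9/1.8) = 75.1 − 21.30 = 53.80 dB.
Σ 10^(L/10) = 1.224e+08 → L_total = 10·log₁₀(1.224e+08) = 80.88 dB.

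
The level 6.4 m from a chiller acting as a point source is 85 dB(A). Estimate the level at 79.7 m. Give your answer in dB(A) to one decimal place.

Spherical spreading from a point source gives a 20·log₁₀(r₂/r₁) drop.
L₂ = 85 − 20·log₁₀(79.7/6.4) = 85 − 21.906 = 63.09 dB(A).

63.1 dB(A)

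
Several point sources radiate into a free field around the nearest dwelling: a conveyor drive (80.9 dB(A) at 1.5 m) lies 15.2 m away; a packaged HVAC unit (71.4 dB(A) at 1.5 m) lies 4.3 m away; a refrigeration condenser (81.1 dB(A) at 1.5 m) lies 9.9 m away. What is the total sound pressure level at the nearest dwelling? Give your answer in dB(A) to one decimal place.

67.7 dB(A)

Apply inverse-square spreading to bring every level to the receiver, then sum 10^(L/10).
conveyor drive: 80.9 − 20·log₁₀(15.2/1.5) = 80.9 − 20.12 = 60.78 dB(A).
packaged HVAC unit: 71.4 − 20·log₁₀(4.3/1.5) = 71.4 − 9.15 = 62.25 dB(A).
refrigeration condenser: 81.1 − 20·log₁₀(9.9/1.5) = 81.1 − 16.39 = 64.71 dB(A).
Σ 10^(L/10) = 5.835e+06 → L_total = 10·log₁₀(5.835e+06) = 67.66 dB(A).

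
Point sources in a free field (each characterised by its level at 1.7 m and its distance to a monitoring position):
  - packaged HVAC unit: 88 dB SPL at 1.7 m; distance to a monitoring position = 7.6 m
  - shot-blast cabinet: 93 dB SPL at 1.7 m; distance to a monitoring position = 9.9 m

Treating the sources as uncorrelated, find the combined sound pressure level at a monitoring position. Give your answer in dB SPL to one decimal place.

Propagate each source to the receiver with L = L_ref − 20·log₁₀(r/r_ref), then add intensities.
packaged HVAC unit: 88 − 20·log₁₀(7.6/1.7) = 88 − 13.01 = 74.99 dB SPL.
shot-blast cabinet: 93 − 20·log₁₀(9.9/1.7) = 93 − 15.30 = 77.70 dB SPL.
Σ 10^(L/10) = 9.040e+07 → L_total = 10·log₁₀(9.040e+07) = 79.56 dB SPL.

79.6 dB SPL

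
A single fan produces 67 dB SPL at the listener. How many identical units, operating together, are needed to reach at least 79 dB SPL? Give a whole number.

16

The shortfall is 79 − 67 = 12.0 dB, and N units add 10·log₁₀ N, so need 10·log₁₀ N ≥ 12.0.
N ≥ 10^(12.0/10) = 15.849, so N = 16.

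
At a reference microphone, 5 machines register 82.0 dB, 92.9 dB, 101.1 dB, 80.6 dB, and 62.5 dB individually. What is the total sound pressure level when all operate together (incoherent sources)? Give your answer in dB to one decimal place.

101.8 dB

For uncorrelated sources the intensities add, so convert each level to linear form, sum, and take 10·log₁₀ of the total.
Σ 10^(L/10) = 10^(82.0/10) + 10^(92.9/10) + 10^(101.1/10) + 10^(80.6/10) + 10^(62.5/10) = 1.511e+10.
L_total = 10·log₁₀(1.511e+10) = 101.79 dB.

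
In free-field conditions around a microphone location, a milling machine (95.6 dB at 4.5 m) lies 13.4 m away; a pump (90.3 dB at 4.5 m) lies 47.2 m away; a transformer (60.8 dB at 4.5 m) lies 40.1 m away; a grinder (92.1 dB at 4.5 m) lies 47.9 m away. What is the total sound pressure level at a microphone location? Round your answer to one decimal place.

86.4 dB

Apply inverse-square spreading to bring every level to the receiver, then sum 10^(L/10).
milling machine: 95.6 − 20·log₁₀(13.4/4.5) = 95.6 − 9.48 = 86.12 dB.
pump: 90.3 − 20·log₁₀(47.2/4.5) = 90.3 − 20.41 = 69.89 dB.
transformer: 60.8 − 20·log₁₀(40.1/4.5) = 60.8 − 19.00 = 41.80 dB.
grinder: 92.1 − 20·log₁₀(47.9/4.5) = 92.1 − 20.54 = 71.56 dB.
Σ 10^(L/10) = 4.335e+08 → L_total = 10·log₁₀(4.335e+08) = 86.37 dB.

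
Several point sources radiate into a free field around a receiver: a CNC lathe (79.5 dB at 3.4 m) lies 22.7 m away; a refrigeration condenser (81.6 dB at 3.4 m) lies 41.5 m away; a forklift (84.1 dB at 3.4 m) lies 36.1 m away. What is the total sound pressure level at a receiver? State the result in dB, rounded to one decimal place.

Propagate each source to the receiver with L = L_ref − 20·log₁₀(r/r_ref), then add intensities.
CNC lathe: 79.5 − 20·log₁₀(22.7/3.4) = 79.5 − 16.49 = 63.01 dB.
refrigeration condenser: 81.6 − 20·log₁₀(41.5/3.4) = 81.6 − 21.73 = 59.87 dB.
forklift: 84.1 − 20·log₁₀(36.1/3.4) = 84.1 − 20.52 = 63.58 dB.
Σ 10^(L/10) = 5.250e+06 → L_total = 10·log₁₀(5.250e+06) = 67.20 dB.

67.2 dB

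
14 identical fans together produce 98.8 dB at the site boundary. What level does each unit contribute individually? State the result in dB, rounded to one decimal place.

Dividing the total intensity by 14 lowers the level by 10·log₁₀ 14 = 11.461 dB: L₁ = 98.8 − 11.461.

87.3 dB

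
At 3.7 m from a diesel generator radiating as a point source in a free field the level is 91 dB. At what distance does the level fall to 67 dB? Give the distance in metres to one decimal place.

58.6 m

For a point source L₁ − L₂ = 20·log₁₀(r₂/r₁), so r₂ = r₁·10^((L₁−L₂)/20).
r₂ = 3.7·10^((91−67)/20) = 3.7·10^(24.0/20) = 58.64 m.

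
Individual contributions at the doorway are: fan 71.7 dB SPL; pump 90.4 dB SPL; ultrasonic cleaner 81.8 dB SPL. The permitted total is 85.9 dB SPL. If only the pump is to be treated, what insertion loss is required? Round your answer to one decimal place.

6.9 dB

Everything except the pump sums to 10^(71.7/10) + 10^(81.8/10) = 1.661e+08 in linear terms, 82.20 dB SPL.
The limit corresponds to 10^(85.9/10) = 3.890e+08; subtracting the fixed part leaves 2.229e+08 for the pump, i.e. 83.48 dB SPL.
So the pump must be reduced from 90.4 to 83.48 dB SPL: IL = 6.92 dB.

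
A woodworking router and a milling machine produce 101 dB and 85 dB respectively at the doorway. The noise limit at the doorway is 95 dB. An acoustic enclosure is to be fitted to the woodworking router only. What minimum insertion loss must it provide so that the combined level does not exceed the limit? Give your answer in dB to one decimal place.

6.5 dB

Fixed contribution from the other source: Σ 10^(L/10) = 10^(85/10) = 3.162e+08 (85.00 dB).
The limit corresponds to 10^(95/10) = 3.162e+09; subtracting the fixed part leaves 2.846e+09 for the woodworking router, i.e. 94.54 dB.
Required insertion loss = 101 − 94.54 = 6.46 dB.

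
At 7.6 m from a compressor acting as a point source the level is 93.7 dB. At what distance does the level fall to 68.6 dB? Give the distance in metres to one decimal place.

136.7 m

Point-source spreading drops the level by 20·log₁₀(r₂/r₁); inverting, r₂/r₁ = 10^(ΔL/20).
r₂ = 7.6·10^((93.7−68.6)/20) = 7.6·10^(25.1/20) = 136.71 m.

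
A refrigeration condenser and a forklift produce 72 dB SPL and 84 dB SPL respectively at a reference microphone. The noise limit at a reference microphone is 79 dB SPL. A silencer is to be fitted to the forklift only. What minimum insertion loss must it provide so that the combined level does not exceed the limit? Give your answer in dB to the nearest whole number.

6 dB

Fixed contribution from the other source: Σ 10^(L/10) = 10^(72/10) = 1.585e+07 (72.00 dB SPL).
The limit corresponds to 10^(79/10) = 7.943e+07; subtracting the fixed part leaves 6.358e+07 for the forklift, i.e. 78.03 dB SPL.
Required insertion loss = 84 − 78.03 = 5.97 dB.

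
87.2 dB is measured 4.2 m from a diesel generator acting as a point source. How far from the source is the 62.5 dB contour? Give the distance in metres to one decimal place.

For a point source L₁ − L₂ = 20·log₁₀(r₂/r₁), so r₂ = r₁·10^((L₁−L₂)/20).
r₂ = 4.2·10^((87.2−62.5)/20) = 4.2·10^(24.7/20) = 72.15 m.

72.2 m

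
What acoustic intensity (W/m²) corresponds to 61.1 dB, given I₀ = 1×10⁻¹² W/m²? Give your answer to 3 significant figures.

1.29e-06 W/m²

I/I₀ = 10^(61.1/10) = 1.288e+06, so I = 1.288e+06 × 10⁻¹² W/m².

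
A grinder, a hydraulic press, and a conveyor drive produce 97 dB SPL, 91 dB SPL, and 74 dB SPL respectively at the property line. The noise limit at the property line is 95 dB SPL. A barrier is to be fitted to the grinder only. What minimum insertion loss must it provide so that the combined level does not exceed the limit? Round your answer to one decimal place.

The untreated sources together contribute 10^(91/10) + 10^(74/10) = 1.284e+09, i.e. 91.09 dB SPL.
The limit corresponds to 10^(95/10) = 3.162e+09; subtracting the fixed part leaves 1.878e+09 for the grinder, i.e. 92.74 dB SPL.
Required insertion loss = 97 − 92.74 = 4.26 dB.

4.3 dB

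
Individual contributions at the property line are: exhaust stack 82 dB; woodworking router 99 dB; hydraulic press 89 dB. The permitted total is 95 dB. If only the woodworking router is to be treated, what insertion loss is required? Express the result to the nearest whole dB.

6 dB

The untreated sources together contribute 10^(82/10) + 10^(89/10) = 9.528e+08, i.e. 89.79 dB.
The limit corresponds to 10^(95/10) = 3.162e+09; subtracting the fixed part leaves 2.209e+09 for the woodworking router, i.e. 93.44 dB.
Required insertion loss = 99 − 93.44 = 5.56 dB.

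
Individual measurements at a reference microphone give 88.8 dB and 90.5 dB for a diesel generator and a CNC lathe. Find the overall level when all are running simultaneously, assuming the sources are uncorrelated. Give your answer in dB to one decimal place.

92.7 dB

Incoherent sources combine by intensity addition: L_total = 10·log₁₀(Σ 10^(L_i/10)).
Σ 10^(L/10) = 10^(88.8/10) + 10^(90.5/10) = 1.881e+09.
L_total = 10·log₁₀(1.881e+09) = 92.74 dB.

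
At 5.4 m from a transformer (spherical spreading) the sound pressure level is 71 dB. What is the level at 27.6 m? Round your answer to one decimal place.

56.8 dB

Spherical spreading from a point source gives a 20·log₁₀(r₂/r₁) drop.
L₂ = 71 − 20·log₁₀(27.6/5.4) = 71 − 14.170 = 56.83 dB.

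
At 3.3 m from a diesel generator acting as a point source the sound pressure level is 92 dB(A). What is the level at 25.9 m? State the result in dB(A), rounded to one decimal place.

Spherical spreading from a point source gives a 20·log₁₀(r₂/r₁) drop.
L₂ = 92 − 20·log₁₀(25.9/3.3) = 92 − 17.896 = 74.10 dB(A).

74.1 dB(A)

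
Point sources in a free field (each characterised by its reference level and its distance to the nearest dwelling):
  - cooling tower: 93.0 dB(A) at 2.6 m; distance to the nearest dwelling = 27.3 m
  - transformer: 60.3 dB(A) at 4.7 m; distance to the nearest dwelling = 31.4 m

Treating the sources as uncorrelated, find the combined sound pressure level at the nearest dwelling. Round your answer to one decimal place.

Apply inverse-square spreading to bring every level to the receiver, then sum 10^(L/10).
cooling tower: 93.0 − 20·log₁₀(27.3/2.6) = 93.0 − 20.42 = 72.58 dB(A).
transformer: 60.3 − 20·log₁₀(31.4/4.7) = 60.3 − 16.50 = 43.80 dB(A).
Σ 10^(L/10) = 1.812e+07 → L_total = 10·log₁₀(1.812e+07) = 72.58 dB(A).

72.6 dB(A)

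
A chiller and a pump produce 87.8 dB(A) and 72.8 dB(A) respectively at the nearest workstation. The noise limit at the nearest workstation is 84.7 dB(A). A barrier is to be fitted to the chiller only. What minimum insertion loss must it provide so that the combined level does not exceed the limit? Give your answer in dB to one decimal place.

The untreated sources together contribute 10^(72.8/10) = 1.905e+07, i.e. 72.80 dB(A).
The limit corresponds to 10^(84.7/10) = 2.951e+08; subtracting the fixed part leaves 2.761e+08 for the chiller, i.e. 84.41 dB(A).
So the chiller must be reduced from 87.8 to 84.41 dB(A): IL = 3.39 dB.

3.4 dB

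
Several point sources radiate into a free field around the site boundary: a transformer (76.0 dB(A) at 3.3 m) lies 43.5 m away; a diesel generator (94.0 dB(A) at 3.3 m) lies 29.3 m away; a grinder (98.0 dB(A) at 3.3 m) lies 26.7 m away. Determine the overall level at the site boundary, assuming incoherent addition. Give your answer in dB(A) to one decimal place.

81.1 dB(A)

Propagate each source to the receiver with L = L_ref − 20·log₁₀(r/r_ref), then add intensities.
transformer: 76.0 − 20·log₁₀(43.5/3.3) = 76.0 − 22.40 = 53.60 dB(A).
diesel generator: 94.0 − 20·log₁₀(29.3/3.3) = 94.0 − 18.97 = 75.03 dB(A).
grinder: 98.0 − 20·log₁₀(26.7/3.3) = 98.0 − 18.16 = 79.84 dB(A).
Σ 10^(L/10) = 1.285e+08 → L_total = 10·log₁₀(1.285e+08) = 81.09 dB(A).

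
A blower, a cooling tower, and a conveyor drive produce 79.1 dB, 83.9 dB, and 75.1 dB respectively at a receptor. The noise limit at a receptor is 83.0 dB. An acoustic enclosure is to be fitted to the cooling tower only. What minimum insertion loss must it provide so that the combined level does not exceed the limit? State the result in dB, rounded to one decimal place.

Everything except the cooling tower sums to 10^(79.1/10) + 10^(75.1/10) = 1.136e+08 in linear terms, 80.56 dB.
To meet 83.0 dB overall, the treated cooling tower may contribute at most 10^(83.0/10) − 1.136e+08 = 8.588e+07, i.e. 79.34 dB.
Required insertion loss = 83.9 − 79.34 = 4.56 dB.

4.6 dB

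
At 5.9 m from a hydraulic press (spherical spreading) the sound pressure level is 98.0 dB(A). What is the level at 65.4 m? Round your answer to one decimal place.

For a point source, L₂ = L₁ − 20·log₁₀(r₂/r₁).
L₂ = 98.0 − 20·log₁₀(65.4/5.9) = 98.0 − 20.895 = 77.11 dB(A).

77.1 dB(A)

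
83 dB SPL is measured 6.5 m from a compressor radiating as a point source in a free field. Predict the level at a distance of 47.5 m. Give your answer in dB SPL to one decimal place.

65.7 dB SPL

For a point source, L₂ = L₁ − 20·log₁₀(r₂/r₁).
L₂ = 83 − 20·log₁₀(47.5/6.5) = 83 − 17.276 = 65.72 dB SPL.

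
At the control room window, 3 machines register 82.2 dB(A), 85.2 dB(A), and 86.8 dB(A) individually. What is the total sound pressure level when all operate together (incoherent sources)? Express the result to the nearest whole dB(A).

90 dB(A)

Incoherent sources combine by intensity addition: L_total = 10·log₁₀(Σ 10^(L_i/10)).
Σ 10^(L/10) = 10^(82.2/10) + 10^(85.2/10) + 10^(86.8/10) = 9.757e+08.
L_total = 10·log₁₀(9.757e+08) = 89.89 dB(A).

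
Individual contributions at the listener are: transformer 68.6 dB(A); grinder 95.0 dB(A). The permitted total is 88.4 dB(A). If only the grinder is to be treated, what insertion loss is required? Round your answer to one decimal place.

6.6 dB

Fixed contribution from the other source: Σ 10^(L/10) = 10^(68.6/10) = 7.244e+06 (68.60 dB(A)).
The limit corresponds to 10^(88.4/10) = 6.918e+08; subtracting the fixed part leaves 6.846e+08 for the grinder, i.e. 88.35 dB(A).
Required insertion loss = 95.0 − 88.35 = 6.65 dB.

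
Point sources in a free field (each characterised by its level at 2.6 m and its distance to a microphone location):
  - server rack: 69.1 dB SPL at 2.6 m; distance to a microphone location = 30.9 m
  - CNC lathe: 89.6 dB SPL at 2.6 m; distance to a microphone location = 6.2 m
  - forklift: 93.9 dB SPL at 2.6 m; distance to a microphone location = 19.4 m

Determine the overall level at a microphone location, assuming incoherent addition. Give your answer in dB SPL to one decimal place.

83.1 dB SPL

Apply inverse-square spreading to bring every level to the receiver, then sum 10^(L/10).
server rack: 69.1 − 20·log₁₀(30.9/2.6) = 69.1 − 21.50 = 47.60 dB SPL.
CNC lathe: 89.6 − 20·log₁₀(6.2/2.6) = 89.6 − 7.55 = 82.05 dB SPL.
forklift: 93.9 − 20·log₁₀(19.4/2.6) = 93.9 − 17.46 = 76.44 dB SPL.
Σ 10^(L/10) = 2.045e+08 → L_total = 10·log₁₀(2.045e+08) = 83.11 dB SPL.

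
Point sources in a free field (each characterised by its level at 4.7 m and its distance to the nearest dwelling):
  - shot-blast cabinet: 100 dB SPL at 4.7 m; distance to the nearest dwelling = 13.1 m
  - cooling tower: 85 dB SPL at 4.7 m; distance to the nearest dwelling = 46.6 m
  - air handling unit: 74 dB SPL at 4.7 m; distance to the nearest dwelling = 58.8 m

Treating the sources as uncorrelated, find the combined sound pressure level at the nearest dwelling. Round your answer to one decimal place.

91.1 dB SPL

Apply inverse-square spreading to bring every level to the receiver, then sum 10^(L/10).
shot-blast cabinet: 100 − 20·log₁₀(13.1/4.7) = 100 − 8.90 = 91.10 dB SPL.
cooling tower: 85 − 20·log₁₀(46.6/4.7) = 85 − 19.93 = 65.07 dB SPL.
air handling unit: 74 − 20·log₁₀(58.8/4.7) = 74 − 21.95 = 52.05 dB SPL.
Σ 10^(L/10) = 1.291e+09 → L_total = 10·log₁₀(1.291e+09) = 91.11 dB SPL.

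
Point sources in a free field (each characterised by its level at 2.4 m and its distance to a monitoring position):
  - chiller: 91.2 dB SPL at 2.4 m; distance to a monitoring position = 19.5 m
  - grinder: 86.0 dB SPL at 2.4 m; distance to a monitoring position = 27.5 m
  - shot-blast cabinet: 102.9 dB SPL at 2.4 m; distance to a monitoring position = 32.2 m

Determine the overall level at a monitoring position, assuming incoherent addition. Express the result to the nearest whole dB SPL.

81 dB SPL

Propagate each source to the receiver with L = L_ref − 20·log₁₀(r/r_ref), then add intensities.
chiller: 91.2 − 20·log₁₀(19.5/2.4) = 91.2 − 18.20 = 73.00 dB SPL.
grinder: 86.0 − 20·log₁₀(27.5/2.4) = 86.0 − 21.18 = 64.82 dB SPL.
shot-blast cabinet: 102.9 − 20·log₁₀(32.2/2.4) = 102.9 − 22.55 = 80.35 dB SPL.
Σ 10^(L/10) = 1.313e+08 → L_total = 10·log₁₀(1.313e+08) = 81.18 dB SPL.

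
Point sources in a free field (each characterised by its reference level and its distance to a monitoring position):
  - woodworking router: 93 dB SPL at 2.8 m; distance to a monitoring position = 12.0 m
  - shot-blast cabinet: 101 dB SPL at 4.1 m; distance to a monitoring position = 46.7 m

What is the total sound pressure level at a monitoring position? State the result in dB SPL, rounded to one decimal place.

83.1 dB SPL

First find each source's level at the receiver (point-source: −20·log₁₀(r/r_ref)), then combine on an intensity basis.
woodworking router: 93 − 20·log₁₀(12.0/2.8) = 93 − 12.64 = 80.36 dB SPL.
shot-blast cabinet: 101 − 20·log₁₀(46.7/4.1) = 101 − 21.13 = 79.87 dB SPL.
Σ 10^(L/10) = 2.057e+08 → L_total = 10·log₁₀(2.057e+08) = 83.13 dB SPL.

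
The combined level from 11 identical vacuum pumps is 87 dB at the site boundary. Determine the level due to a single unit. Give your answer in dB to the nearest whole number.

11 equal contributions raise the level by 10·log₁₀ 11 = 10.414 dB, so each unit alone gives 87 − 10.414.

77 dB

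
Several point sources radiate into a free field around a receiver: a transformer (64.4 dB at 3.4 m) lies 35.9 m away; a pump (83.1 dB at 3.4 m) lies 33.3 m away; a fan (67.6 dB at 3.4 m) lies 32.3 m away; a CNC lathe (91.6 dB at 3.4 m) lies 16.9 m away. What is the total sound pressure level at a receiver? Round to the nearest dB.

78 dB

First find each source's level at the receiver (point-source: −20·log₁₀(r/r_ref)), then combine on an intensity basis.
transformer: 64.4 − 20·log₁₀(35.9/3.4) = 64.4 − 20.47 = 43.93 dB.
pump: 83.1 − 20·log₁₀(33.3/3.4) = 83.1 − 19.82 = 63.28 dB.
fan: 67.6 − 20·log₁₀(32.3/3.4) = 67.6 − 19.55 = 48.05 dB.
CNC lathe: 91.6 − 20·log₁₀(16.9/3.4) = 91.6 − 13.93 = 77.67 dB.
Σ 10^(L/10) = 6.072e+07 → L_total = 10·log₁₀(6.072e+07) = 77.83 dB.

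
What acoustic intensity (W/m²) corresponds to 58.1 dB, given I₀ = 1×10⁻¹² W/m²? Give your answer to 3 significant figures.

I = I₀·10^(L/10) = 10⁻¹² × 10^(58.1/10) = 10^(-6.190).

6.46e-07 W/m²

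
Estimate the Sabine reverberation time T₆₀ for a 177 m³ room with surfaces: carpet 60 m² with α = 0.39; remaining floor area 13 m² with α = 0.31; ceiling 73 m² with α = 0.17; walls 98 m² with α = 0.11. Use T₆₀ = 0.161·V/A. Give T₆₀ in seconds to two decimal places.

0.56 s

Total absorption A = 60·0.39 + 13·0.31 + 73·0.17 + 98·0.11 = 50.62 m² sabins.
T₆₀ = 0.161 × 177 / 50.62 = 0.563 s.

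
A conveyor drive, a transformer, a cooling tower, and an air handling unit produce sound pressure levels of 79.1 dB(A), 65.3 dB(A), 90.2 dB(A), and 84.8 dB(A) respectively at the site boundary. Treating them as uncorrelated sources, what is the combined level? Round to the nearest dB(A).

Incoherent sources combine by intensity addition: L_total = 10·log₁₀(Σ 10^(L_i/10)).
Σ 10^(L/10) = 10^(79.1/10) + 10^(65.3/10) + 10^(90.2/10) + 10^(84.8/10) = 1.434e+09.
L_total = 10·log₁₀(1.434e+09) = 91.56 dB(A).

92 dB(A)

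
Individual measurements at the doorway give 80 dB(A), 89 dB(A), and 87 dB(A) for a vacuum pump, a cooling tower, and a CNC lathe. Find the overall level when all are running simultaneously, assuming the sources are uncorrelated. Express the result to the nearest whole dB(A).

91 dB(A)

For uncorrelated sources the intensities add, so convert each level to linear form, sum, and take 10·log₁₀ of the total.
Σ 10^(L/10) = 10^(80/10) + 10^(89/10) + 10^(87/10) = 1.396e+09.
L_total = 10·log₁₀(1.396e+09) = 91.45 dB(A).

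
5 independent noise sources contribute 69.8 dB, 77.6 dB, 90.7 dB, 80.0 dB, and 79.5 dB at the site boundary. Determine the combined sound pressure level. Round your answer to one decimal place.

For uncorrelated sources the intensities add, so convert each level to linear form, sum, and take 10·log₁₀ of the total.
Σ 10^(L/10) = 10^(69.8/10) + 10^(77.6/10) + 10^(90.7/10) + 10^(80.0/10) + 10^(79.5/10) = 1.431e+09.
L_total = 10·log₁₀(1.431e+09) = 91.56 dB.

91.6 dB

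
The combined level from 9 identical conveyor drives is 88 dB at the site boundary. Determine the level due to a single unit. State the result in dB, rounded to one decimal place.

For N identical incoherent sources L_total = L₁ + 10·log₁₀ N, so L₁ = 88 − 10·log₁₀(9) = 88 − 9.542.

78.5 dB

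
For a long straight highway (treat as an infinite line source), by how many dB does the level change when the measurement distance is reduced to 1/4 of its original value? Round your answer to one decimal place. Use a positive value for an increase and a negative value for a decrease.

Line-source spreading: ΔL = −10·log₁₀(r₂/r₁).
ΔL = −10·log₁₀(0.25) = +6.02 dB.

+6.0 dB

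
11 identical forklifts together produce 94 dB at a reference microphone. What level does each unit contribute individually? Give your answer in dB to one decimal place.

Dividing the total intensity by 11 lowers the level by 10·log₁₀ 11 = 10.414 dB: L₁ = 94 − 10.414.

83.6 dB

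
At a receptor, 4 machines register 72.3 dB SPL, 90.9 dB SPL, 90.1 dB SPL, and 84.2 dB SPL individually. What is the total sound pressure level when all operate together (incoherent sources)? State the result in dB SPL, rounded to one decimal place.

94.0 dB SPL

For uncorrelated sources the intensities add, so convert each level to linear form, sum, and take 10·log₁₀ of the total.
Σ 10^(L/10) = 10^(72.3/10) + 10^(90.9/10) + 10^(90.1/10) + 10^(84.2/10) = 2.534e+09.
L_total = 10·log₁₀(2.534e+09) = 94.04 dB SPL.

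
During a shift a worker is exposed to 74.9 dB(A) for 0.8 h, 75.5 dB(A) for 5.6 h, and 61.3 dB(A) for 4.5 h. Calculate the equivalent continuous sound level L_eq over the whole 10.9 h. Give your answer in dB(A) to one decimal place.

The energy average is taken in the linear domain: L_eq = 10·log₁₀[(Σ tᵢ·10^(Lᵢ/10))/T], T = 10.9 h.
Σ tᵢ·10^(Lᵢ/10) = 0.8·10^(74.9/10) + 5.6·10^(75.5/10) + 4.5·10^(61.3/10) = 2.295e+08.
L_eq = 10·log₁₀(2.295e+08/10.9) = 73.23 dB(A).

73.2 dB(A)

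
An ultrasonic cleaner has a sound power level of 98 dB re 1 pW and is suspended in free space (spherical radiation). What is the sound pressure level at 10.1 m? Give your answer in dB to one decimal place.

L_p = L_w − 10·log₁₀(4π·r²) with r = 10.1 m.
4π·r² = 1282 m², 10·log₁₀ of that is 31.079 dB.
L_p = 98 − 31.079 = 66.92 dB.

66.9 dB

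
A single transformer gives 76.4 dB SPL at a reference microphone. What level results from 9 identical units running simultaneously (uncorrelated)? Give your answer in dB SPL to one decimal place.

With 9 equal, uncorrelated contributions the intensity is 9× that of one unit, giving a rise of 10·log₁₀ 9.
L_total = 76.4 + 10·log₁₀(9) = 76.4 + 9.542 = 85.94 dB SPL.

85.9 dB SPL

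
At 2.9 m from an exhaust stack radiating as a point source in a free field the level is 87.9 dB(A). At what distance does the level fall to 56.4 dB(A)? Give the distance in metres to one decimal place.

109.0 m

For a point source L₁ − L₂ = 20·log₁₀(r₂/r₁), so r₂ = r₁·10^((L₁−L₂)/20).
r₂ = 2.9·10^((87.9−56.4)/20) = 2.9·10^(31.5/20) = 108.99 m.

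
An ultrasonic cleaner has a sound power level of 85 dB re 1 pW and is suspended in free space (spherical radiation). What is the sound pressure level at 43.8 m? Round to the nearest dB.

41 dB

Free-field spherical radiation: L_p = L_w − 10·log₁₀(4π·r²), r = 43.8 m.
4π·r² = 2.411e+04 m², 10·log₁₀ of that is 43.822 dB.
L_p = 85 − 43.822 = 41.18 dB.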